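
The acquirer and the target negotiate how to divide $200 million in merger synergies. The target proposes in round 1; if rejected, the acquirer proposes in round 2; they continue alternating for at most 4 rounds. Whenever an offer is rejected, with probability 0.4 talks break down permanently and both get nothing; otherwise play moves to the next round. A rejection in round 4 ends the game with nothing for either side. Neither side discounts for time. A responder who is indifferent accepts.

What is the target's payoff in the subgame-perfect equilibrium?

108.8

By backward induction:
Round 4 (the acquirer proposes): rejection yields 0 for the target; the acquirer offers 0 and keeps 200.
Round 3 (the target proposes): rejecting gives the acquirer an expected 0.6 × 200 = 120; the target offers that and keeps 80.
Round 2 (the acquirer proposes): rejecting gives the target an expected 0.6 × 80 = 48. The acquirer offers 48 and keeps 200 − 48 = 152.
Round 1 (the target proposes): rejecting gives the acquirer an expected 0.6 × 152 = 91.2, so the target offers 91.2, keeping 108.8.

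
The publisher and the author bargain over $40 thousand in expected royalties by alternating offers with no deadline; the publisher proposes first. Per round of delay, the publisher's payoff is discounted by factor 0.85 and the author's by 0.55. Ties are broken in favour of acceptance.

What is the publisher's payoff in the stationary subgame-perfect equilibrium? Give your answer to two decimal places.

Let x be the publisher's share when the publisher proposes and y be the author's share when the author proposes.
The author accepts iff offered ≥ 0.55·y, so x = 40 − 0.55y. Symmetrically y = 40 − 0.85x.
Substituting: x = 40 − 0.55(40 − 0.85x), giving x(1 − 0.85·0.55) = 40(1 − 0.55).
So x = 40 × 0.45 / 0.5325 ≈ 33.8028, and the author receives 40 − x ≈ 6.1972.

33.80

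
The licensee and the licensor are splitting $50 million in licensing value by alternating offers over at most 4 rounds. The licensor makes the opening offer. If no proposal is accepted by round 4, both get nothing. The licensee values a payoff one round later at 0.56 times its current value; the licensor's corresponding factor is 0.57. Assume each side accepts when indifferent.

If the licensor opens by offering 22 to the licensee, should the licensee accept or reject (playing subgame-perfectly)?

Accept

Round 4 (the licensee proposes): the licensor will accept anything ≥ 0, so the licensee offers 0 and keeps 50.
Round 3 (the licensor proposes): the licensee can get 50 next round, worth 0.56 × 50 = 28 now, so the licensor offers 28, keeping 22.
Round 2 (the licensee proposes): the licensor can get 22 next round, worth 0.57 × 22 = 12.54 now. The licensee offers 12.54 and keeps 50 − 12.54 = 37.46.
So by rejecting in round 1, the licensee gets 37.46 next round, worth 0.56 × 37.46 = 20.9776 now.
Offer 22 ≥ 20.9776, so the licensee accepts.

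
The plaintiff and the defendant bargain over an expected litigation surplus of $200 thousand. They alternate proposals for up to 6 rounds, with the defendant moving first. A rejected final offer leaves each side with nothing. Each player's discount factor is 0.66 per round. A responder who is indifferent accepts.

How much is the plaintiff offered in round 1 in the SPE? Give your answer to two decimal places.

89.48

Round 6 (the plaintiff proposes): rejection yields 0 for the defendant; the plaintiff offers 0 and keeps 200.
Round 5 (the defendant proposes): the plaintiff can get 200 next round, worth 0.66 × 200 = 132 now. The defendant offers 132 and keeps 200 − 132 = 68.
Round 4 (the plaintiff proposes): the defendant can get 68 next round, worth 0.66 × 68 = 44.88 now; the plaintiff offers that and keeps 155.12.
Round 3 (the defendant proposes): the plaintiff can get 155.12 next round, worth 0.66 × 155.12 = 102.3792 now. The defendant offers 102.3792 and keeps 200 − 102.3792 = 97.6208.
Round 2 (the plaintiff proposes): the defendant can get 97.6208 next round, worth 0.66 × 97.6208 = 64.429728 now, so the plaintiff offers 64.429728, keeping 135.570272.
Round 1 (the defendant proposes): the plaintiff can get 135.570272 next round, worth 0.66 × 135.570272 = 89.47637952 now, so the defendant offers 89.47637952, keeping 110.52362048.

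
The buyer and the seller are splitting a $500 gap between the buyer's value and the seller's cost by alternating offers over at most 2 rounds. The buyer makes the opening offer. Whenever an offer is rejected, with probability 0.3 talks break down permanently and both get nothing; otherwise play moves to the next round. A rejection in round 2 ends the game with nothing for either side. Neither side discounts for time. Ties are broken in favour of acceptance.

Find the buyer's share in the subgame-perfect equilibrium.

Round 2 (the seller proposes): the buyer will accept anything ≥ 0, so the seller offers 0 and keeps 500.
Round 1 (the buyer proposes): rejecting gives the seller an expected 0.7 × 500 = 350, so the buyer offers 350, keeping 150.

150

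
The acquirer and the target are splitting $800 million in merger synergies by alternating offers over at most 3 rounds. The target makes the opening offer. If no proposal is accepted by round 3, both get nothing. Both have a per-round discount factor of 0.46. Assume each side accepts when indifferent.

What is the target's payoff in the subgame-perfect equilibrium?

601.28

Round 3 (the target proposes): rejection yields 0 for the acquirer; the target offers 0 and keeps 800.
Round 2 (the acquirer proposes): the target can get 800 next round, worth 0.46 × 800 = 368 now. The acquirer offers 368 and keeps 800 − 368 = 432.
Round 1 (the target proposes): the acquirer can get 432 next round, worth 0.46 × 432 = 198.72 now; the target offers that and keeps 601.28.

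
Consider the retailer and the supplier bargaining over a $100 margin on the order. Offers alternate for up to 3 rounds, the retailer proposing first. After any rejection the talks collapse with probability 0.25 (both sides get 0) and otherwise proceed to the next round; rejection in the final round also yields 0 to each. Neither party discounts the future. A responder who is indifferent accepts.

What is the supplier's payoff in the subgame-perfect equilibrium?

18.75

Round 3 (the retailer proposes): rejection yields 0 for the supplier; the retailer offers 0 and keeps 100.
Round 2 (the supplier proposes): rejecting gives the retailer an expected 0.75 × 100 = 75. The supplier offers 75 and keeps 100 − 75 = 25.
Round 1 (the retailer proposes): rejecting gives the supplier an expected 0.75 × 25 = 18.75, so the retailer offers 18.75, keeping 81.25.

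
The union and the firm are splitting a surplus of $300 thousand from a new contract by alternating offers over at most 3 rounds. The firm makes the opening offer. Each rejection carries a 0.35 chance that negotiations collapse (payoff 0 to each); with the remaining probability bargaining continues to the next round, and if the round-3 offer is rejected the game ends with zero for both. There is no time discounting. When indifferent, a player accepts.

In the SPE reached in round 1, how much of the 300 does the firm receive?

Round 3 (the firm proposes): the union will accept anything ≥ 0, so the firm offers 0 and keeps 300.
Round 2 (the union proposes): rejecting gives the firm an expected 0.65 × 300 = 195, so the union offers 195, keeping 105.
Round 1 (the firm proposes): rejecting gives the union an expected 0.65 × 105 = 68.25, so the firm offers 68.25, keeping 231.75.

231.75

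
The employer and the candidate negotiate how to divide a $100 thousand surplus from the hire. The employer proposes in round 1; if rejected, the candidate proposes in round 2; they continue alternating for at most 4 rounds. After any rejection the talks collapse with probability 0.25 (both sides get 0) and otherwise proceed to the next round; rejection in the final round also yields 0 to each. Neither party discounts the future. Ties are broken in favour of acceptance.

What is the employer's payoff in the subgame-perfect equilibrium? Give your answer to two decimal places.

Round 4 (the candidate proposes): rejection yields 0 for the employer; the candidate offers 0 and keeps 100.
Round 3 (the employer proposes): rejecting gives the candidate an expected 0.75 × 100 = 75, so the employer offers 75, keeping 25.
Round 2 (the candidate proposes): rejecting gives the employer an expected 0.75 × 25 = 18.75. The candidate offers 18.75 and keeps 100 − 18.75 = 81.25.
Round 1 (the employer proposes): rejecting gives the candidate an expected 0.75 × 81.25 = 60.9375, so the employer offers 60.9375, keeping 39.0625.

39.06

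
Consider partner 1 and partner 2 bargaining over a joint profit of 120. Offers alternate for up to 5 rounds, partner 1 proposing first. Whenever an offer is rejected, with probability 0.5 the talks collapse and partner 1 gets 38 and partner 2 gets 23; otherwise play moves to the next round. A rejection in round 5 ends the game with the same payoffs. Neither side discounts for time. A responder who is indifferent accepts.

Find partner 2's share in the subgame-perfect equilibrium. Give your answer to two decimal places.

41.44

By backward induction:
Round 5 (partner 1 proposes): partner 2 gets 23 if talks fail, so partner 1 offers 23 and keeps 97.
Round 4 (partner 2 proposes): rejecting gives partner 1 an expected 0.5 × 97 + 0.5 × 38 = 67.5; partner 2 offers that and keeps 52.5.
Round 3 (partner 1 proposes): rejecting gives partner 2 an expected 0.5 × 52.5 + 0.5 × 23 = 37.75. Partner 1 offers 37.75 and keeps 120 − 37.75 = 82.25.
Round 2 (partner 2 proposes): rejecting gives partner 1 an expected 0.5 × 82.25 + 0.5 × 38 = 60.125; partner 2 offers that and keeps 59.875.
Round 1 (partner 1 proposes): rejecting gives partner 2 an expected 0.5 × 59.875 + 0.5 × 23 = 41.4375, so partner 1 offers 41.4375, keeping 78.5625.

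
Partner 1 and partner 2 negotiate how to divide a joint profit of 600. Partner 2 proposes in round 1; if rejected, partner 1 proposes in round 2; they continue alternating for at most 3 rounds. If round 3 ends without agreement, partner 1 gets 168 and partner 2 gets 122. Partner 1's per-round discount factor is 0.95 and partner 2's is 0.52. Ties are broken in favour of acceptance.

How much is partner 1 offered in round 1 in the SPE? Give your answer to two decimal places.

356.59

Solve by backward induction from round 3.
Round 3 (partner 2 proposes): partner 1 gets 168 if talks fail, so partner 2 offers 168 and keeps 432.
Round 2 (partner 1 proposes): partner 2 can get 432 next round, worth 0.52 × 432 = 224.64 now; partner 1 offers that and keeps 375.36.
Round 1 (partner 2 proposes): partner 1 can get 375.36 next round, worth 0.95 × 375.36 = 356.592 now; partner 2 offers that and keeps 243.408.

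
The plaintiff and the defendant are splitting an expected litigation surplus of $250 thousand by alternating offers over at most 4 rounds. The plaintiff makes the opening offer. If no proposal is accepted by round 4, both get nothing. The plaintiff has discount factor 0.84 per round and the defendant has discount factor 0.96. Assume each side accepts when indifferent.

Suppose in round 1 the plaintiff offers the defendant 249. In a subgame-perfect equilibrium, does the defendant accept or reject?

Accept

Work out the defendant's continuation value if the offer is rejected.
Round 4 (the defendant proposes): rejection yields 0 for the plaintiff; the defendant offers 0 and keeps 250.
Round 3 (the plaintiff proposes): the defendant can get 250 next round, worth 0.96 × 250 = 240 now. The plaintiff offers 240 and keeps 250 − 240 = 10.
Round 2 (the defendant proposes): the plaintiff can get 10 next round, worth 0.84 × 10 = 8.4 now, so the defendant offers 8.4, keeping 241.6.
So by rejecting in round 1, the defendant gets 241.6 next round, worth 0.96 × 241.6 = 231.936 now.
Offer 249 ≥ 231.936, so the defendant accepts.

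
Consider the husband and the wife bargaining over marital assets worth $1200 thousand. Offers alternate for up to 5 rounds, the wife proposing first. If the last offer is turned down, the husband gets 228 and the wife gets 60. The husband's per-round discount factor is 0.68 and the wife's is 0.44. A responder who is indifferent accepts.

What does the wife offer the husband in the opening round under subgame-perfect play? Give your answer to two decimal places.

Round 5 (the wife proposes): the husband gets 228 if talks fail, so the wife offers 228 and keeps 972.
Round 4 (the husband proposes): the wife can get 972 next round, worth 0.44 × 972 = 427.68 now. The husband offers 427.68 and keeps 1200 − 427.68 = 772.32.
Round 3 (the wife proposes): the husband can get 772.32 next round, worth 0.68 × 772.32 = 525.1776 now; the wife offers that and keeps 674.8224.
Round 2 (the husband proposes): the wife can get 674.8224 next round, worth 0.44 × 674.8224 = 296.921856 now, so the husband offers 296.921856, keeping 903.078144.
Round 1 (the wife proposes): the husband can get 903.078144 next round, worth 0.68 × 903.078144 = 614.09313792 now, so the wife offers 614.09313792, keeping 585.90686208.

614.09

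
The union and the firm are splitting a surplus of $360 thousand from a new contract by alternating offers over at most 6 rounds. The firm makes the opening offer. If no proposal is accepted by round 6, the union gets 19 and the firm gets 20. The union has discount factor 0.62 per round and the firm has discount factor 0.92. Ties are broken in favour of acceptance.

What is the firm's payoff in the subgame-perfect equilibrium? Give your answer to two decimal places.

263.37

Round 6 (the union proposes): the firm gets 20 if talks fail, so the union offers 20 and keeps 340.
Round 5 (the firm proposes): the union can get 340 next round, worth 0.62 × 340 = 210.8 now. The firm offers 210.8 and keeps 360 − 210.8 = 149.2.
Round 4 (the union proposes): the firm can get 149.2 next round, worth 0.92 × 149.2 = 137.264 now; the union offers that and keeps 222.736.
Round 3 (the firm proposes): the union can get 222.736 next round, worth 0.62 × 222.736 = 138.09632 now, so the firm offers 138.09632, keeping 221.90368.
Round 2 (the union proposes): the firm can get 221.90368 next round, worth 0.92 × 221.90368 = 204.1513856 now; the union offers that and keeps 155.8486144.
Round 1 (the firm proposes): the union can get 155.8486144 next round, worth 0.62 × 155.8486144 = 96.626140928 now; the firm offers that and keeps 263.373859072.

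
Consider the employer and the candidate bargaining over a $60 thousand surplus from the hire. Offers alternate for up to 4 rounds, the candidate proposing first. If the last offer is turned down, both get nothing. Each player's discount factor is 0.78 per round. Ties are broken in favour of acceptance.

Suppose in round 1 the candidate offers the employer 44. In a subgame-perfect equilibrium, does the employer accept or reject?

Accept

Work out the employer's continuation value if the offer is rejected.
Round 4 (the employer proposes): the candidate will accept anything ≥ 0, so the employer offers 0 and keeps 60.
Round 3 (the candidate proposes): the employer can get 60 next round, worth 0.78 × 60 = 46.8 now; the candidate offers that and keeps 13.2.
Round 2 (the employer proposes): the candidate can get 13.2 next round, worth 0.78 × 13.2 = 10.296 now. The employer offers 10.296 and keeps 60 − 10.296 = 49.704.
So by rejecting in round 1, the employer gets 49.704 next round, worth 0.78 × 49.704 = 38.76912 now.
Offer 44 ≥ 38.76912, so the employer accepts.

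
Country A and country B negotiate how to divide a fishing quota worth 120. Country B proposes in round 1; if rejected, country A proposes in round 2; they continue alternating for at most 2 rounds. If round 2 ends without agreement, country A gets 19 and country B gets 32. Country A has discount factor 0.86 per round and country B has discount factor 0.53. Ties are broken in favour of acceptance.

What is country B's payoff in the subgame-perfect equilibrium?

Round 2 (country A proposes): country B gets 32 if talks fail, so country A offers 32 and keeps 88.
Round 1 (country B proposes): country A can get 88 next round, worth 0.86 × 88 = 75.68 now; country B offers that and keeps 44.32.

44.32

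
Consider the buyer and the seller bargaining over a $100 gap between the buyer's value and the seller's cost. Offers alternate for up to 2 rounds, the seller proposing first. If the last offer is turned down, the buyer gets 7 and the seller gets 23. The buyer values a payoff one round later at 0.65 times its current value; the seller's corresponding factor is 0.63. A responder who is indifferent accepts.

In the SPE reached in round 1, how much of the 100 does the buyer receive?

50.05

Round 2 (the buyer proposes): the seller gets 23 if talks fail, so the buyer offers 23 and keeps 77.
Round 1 (the seller proposes): the buyer can get 77 next round, worth 0.65 × 77 = 50.05 now; the seller offers that and keeps 49.95.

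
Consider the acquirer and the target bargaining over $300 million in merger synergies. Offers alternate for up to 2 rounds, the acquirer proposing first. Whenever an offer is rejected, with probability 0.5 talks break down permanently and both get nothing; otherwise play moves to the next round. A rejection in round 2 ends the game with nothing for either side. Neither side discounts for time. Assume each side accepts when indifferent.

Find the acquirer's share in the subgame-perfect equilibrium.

Round 2 (the target proposes): rejection yields 0 for the acquirer; the target offers 0 and keeps 300.
Round 1 (the acquirer proposes): rejecting gives the target an expected 0.5 × 300 = 150. The acquirer offers 150 and keeps 300 − 150 = 150.

150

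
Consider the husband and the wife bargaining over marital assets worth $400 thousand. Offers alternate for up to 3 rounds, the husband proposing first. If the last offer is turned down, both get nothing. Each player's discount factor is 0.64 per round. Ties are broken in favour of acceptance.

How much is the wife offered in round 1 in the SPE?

92.16

Round 3 (the husband proposes): rejection yields 0 for the wife; the husband offers 0 and keeps 400.
Round 2 (the wife proposes): the husband can get 400 next round, worth 0.64 × 400 = 256 now, so the wife offers 256, keeping 144.
Round 1 (the husband proposes): the wife can get 144 next round, worth 0.64 × 144 = 92.16 now; the husband offers that and keeps 307.84.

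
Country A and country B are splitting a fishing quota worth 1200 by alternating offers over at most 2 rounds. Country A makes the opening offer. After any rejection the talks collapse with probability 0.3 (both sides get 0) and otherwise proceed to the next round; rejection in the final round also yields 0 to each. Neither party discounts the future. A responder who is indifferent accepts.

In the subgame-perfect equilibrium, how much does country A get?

360

Round 2 (country B proposes): rejection yields 0 for country A; country B offers 0 and keeps 1200.
Round 1 (country A proposes): rejecting gives country B an expected 0.7 × 1200 = 840; country A offers that and keeps 360.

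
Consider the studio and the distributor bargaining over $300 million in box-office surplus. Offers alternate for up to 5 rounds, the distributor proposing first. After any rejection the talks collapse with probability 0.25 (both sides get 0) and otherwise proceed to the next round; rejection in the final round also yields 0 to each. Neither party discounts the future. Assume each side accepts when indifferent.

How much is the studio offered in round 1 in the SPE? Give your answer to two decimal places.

By backward induction:
Round 5 (the distributor proposes): the studio will accept anything ≥ 0, so the distributor offers 0 and keeps 300.
Round 4 (the studio proposes): rejecting gives the distributor an expected 0.75 × 300 = 225; the studio offers that and keeps 75.
Round 3 (the distributor proposes): rejecting gives the studio an expected 0.75 × 75 = 56.25, so the distributor offers 56.25, keeping 243.75.
Round 2 (the studio proposes): rejecting gives the distributor an expected 0.75 × 243.75 = 182.8125, so the studio offers 182.8125, keeping 117.1875.
Round 1 (the distributor proposes): rejecting gives the studio an expected 0.75 × 117.1875 = 87.890625; the distributor offers that and keeps 212.109375.

87.89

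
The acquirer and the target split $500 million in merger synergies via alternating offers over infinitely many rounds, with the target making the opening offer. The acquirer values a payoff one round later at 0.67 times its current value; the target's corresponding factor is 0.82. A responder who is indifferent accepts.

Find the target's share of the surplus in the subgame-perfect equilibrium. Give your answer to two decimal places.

366.18

Let x be the target's share when the target proposes and y be the acquirer's share when the acquirer proposes.
The acquirer accepts iff offered ≥ 0.67·y, so x = 500 − 0.67y. Symmetrically y = 500 − 0.82x.
Substituting: x = 500 − 0.67(500 − 0.82x), giving x(1 − 0.82·0.67) = 500(1 − 0.67).
So x = 500 × 0.33 / 0.4506 ≈ 366.1784, and the acquirer receives 500 − x ≈ 133.8216.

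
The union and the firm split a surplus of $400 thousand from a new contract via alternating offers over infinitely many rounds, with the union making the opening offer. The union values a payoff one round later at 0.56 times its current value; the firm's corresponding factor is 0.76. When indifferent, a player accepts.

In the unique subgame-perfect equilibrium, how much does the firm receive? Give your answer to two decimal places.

In a stationary SPE each proposer offers the other exactly their discounted continuation value.
If the union keeps x when proposing and the firm keeps y when proposing, then x = 400 − 0.76y and y = 400 − 0.56x.
Solving: x = 400(1 − 0.76) / (1 − 0.56·0.76) = 96 / 0.5744 ≈ 167.1309.
The firm gets 400 − 167.1309 ≈ 232.8691.

232.87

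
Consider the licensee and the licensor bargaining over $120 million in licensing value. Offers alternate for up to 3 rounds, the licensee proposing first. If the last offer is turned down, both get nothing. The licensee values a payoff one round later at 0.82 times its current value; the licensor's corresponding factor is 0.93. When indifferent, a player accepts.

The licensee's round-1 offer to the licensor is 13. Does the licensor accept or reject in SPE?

Reject

Work out the licensor's continuation value if the offer is rejected.
Round 3 (the licensee proposes): the licensor will accept anything ≥ 0, so the licensee offers 0 and keeps 120.
Round 2 (the licensor proposes): the licensee can get 120 next round, worth 0.82 × 120 = 98.4 now; the licensor offers that and keeps 21.6.
So by rejecting in round 1, the licensor gets 21.6 next round, worth 0.93 × 21.6 = 20.088 now.
Offer 13 < 20.088, so the licensor rejects.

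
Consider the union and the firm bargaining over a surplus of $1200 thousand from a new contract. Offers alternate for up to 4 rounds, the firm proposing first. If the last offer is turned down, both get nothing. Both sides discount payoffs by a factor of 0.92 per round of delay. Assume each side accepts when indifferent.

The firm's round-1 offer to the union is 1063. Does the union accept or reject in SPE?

Work out the union's continuation value if the offer is rejected.
Round 4 (the union proposes): rejection yields 0 for the firm; the union offers 0 and keeps 1200.
Round 3 (the firm proposes): the union can get 1200 next round, worth 0.92 × 1200 = 1104 now. The firm offers 1104 and keeps 1200 − 1104 = 96.
Round 2 (the union proposes): the firm can get 96 next round, worth 0.92 × 96 = 88.32 now. The union offers 88.32 and keeps 1200 − 88.32 = 1111.68.
So by rejecting in round 1, the union gets 1111.68 next round, worth 0.92 × 1111.68 = 1022.7456 now.
Offer 1063 ≥ 1022.7456, so the union accepts.

Accept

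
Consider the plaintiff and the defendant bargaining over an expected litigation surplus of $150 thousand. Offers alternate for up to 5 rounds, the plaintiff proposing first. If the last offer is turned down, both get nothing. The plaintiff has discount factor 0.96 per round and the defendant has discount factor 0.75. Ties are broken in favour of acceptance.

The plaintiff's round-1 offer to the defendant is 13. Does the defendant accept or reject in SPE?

Work out the defendant's continuation value if the offer is rejected.
Round 5 (the plaintiff proposes): the defendant will accept anything ≥ 0, so the plaintiff offers 0 and keeps 150.
Round 4 (the defendant proposes): the plaintiff can get 150 next round, worth 0.96 × 150 = 144 now; the defendant offers that and keeps 6.
Round 3 (the plaintiff proposes): the defendant can get 6 next round, worth 0.75 × 6 = 4.5 now; the plaintiff offers that and keeps 145.5.
Round 2 (the defendant proposes): the plaintiff can get 145.5 next round, worth 0.96 × 145.5 = 139.68 now; the defendant offers that and keeps 10.32.
So by rejecting in round 1, the defendant gets 10.32 next round, worth 0.75 × 10.32 = 7.74 now.
Offer 13 ≥ 7.74, so the defendant accepts.

Accept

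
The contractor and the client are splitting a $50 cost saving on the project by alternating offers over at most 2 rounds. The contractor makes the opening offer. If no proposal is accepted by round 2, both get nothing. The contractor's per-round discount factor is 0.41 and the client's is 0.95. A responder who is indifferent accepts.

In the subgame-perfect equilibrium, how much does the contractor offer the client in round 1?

47.5

Round 2 (the client proposes): the contractor will accept anything ≥ 0, so the client offers 0 and keeps 50.
Round 1 (the contractor proposes): the client can get 50 next round, worth 0.95 × 50 = 47.5 now. The contractor offers 47.5 and keeps 50 − 47.5 = 2.5.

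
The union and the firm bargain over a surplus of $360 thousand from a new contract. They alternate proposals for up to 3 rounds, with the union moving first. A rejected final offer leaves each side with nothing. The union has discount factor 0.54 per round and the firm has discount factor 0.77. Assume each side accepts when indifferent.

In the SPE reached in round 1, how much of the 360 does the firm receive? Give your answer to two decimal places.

By backward induction:
Round 3 (the union proposes): rejection yields 0 for the firm; the union offers 0 and keeps 360.
Round 2 (the firm proposes): the union can get 360 next round, worth 0.54 × 360 = 194.4 now; the firm offers that and keeps 165.6.
Round 1 (the union proposes): the firm can get 165.6 next round, worth 0.77 × 165.6 = 127.512 now; the union offers that and keeps 232.488.

127.51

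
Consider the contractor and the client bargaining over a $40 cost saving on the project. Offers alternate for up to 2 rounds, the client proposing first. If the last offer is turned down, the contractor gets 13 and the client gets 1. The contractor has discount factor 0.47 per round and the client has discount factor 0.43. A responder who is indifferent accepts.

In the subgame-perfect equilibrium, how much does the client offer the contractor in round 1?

18.33

Round 2 (the contractor proposes): the client gets 1 if talks fail, so the contractor offers 1 and keeps 39.
Round 1 (the client proposes): the contractor can get 39 next round, worth 0.47 × 39 = 18.33 now; the client offers that and keeps 21.67.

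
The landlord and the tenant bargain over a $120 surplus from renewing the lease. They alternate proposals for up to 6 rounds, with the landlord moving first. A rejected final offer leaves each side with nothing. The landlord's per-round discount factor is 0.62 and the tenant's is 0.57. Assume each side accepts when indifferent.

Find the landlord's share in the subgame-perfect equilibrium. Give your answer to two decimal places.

Solve by backward induction from round 6.
Round 6 (the tenant proposes): rejection yields 0 for the landlord; the tenant offers 0 and keeps 120.
Round 5 (the landlord proposes): the tenant can get 120 next round, worth 0.57 × 120 = 68.4 now; the landlord offers that and keeps 51.6.
Round 4 (the tenant proposes): the landlord can get 51.6 next round, worth 0.62 × 51.6 = 31.992 now. The tenant offers 31.992 and keeps 120 − 31.992 = 88.008.
Round 3 (the landlord proposes): the tenant can get 88.008 next round, worth 0.57 × 88.008 = 50.16456 now, so the landlord offers 50.16456, keeping 69.83544.
Round 2 (the tenant proposes): the landlord can get 69.83544 next round, worth 0.62 × 69.83544 = 43.2979728 now, so the tenant offers 43.2979728, keeping 76.7020272.
Round 1 (the landlord proposes): the tenant can get 76.7020272 next round, worth 0.57 × 76.7020272 = 43.720155504 now, so the landlord offers 43.720155504, keeping 76.279844496.

76.28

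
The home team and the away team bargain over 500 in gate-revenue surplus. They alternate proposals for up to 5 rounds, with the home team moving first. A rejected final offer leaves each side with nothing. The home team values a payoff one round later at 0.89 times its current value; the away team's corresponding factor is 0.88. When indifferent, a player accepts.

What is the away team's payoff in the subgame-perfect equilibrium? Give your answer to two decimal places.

Round 5 (the home team proposes): rejection yields 0 for the away team; the home team offers 0 and keeps 500.
Round 4 (the away team proposes): the home team can get 500 next round, worth 0.89 × 500 = 445 now; the away team offers that and keeps 55.
Round 3 (the home team proposes): the away team can get 55 next round, worth 0.88 × 55 = 48.4 now. The home team offers 48.4 and keeps 500 − 48.4 = 451.6.
Round 2 (the away team proposes): the home team can get 451.6 next round, worth 0.89 × 451.6 = 401.924 now. The away team offers 401.924 and keeps 500 − 401.924 = 98.076.
Round 1 (the home team proposes): the away team can get 98.076 next round, worth 0.88 × 98.076 = 86.30688 now, so the home team offers 86.30688, keeping 413.69312.

86.31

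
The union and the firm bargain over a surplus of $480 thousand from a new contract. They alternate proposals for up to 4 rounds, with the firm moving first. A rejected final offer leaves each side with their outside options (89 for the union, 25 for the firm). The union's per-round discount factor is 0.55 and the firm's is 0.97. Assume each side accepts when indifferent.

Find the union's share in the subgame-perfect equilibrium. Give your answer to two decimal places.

Round 4 (the union proposes): the firm gets 25 if talks fail, so the union offers 25 and keeps 455.
Round 3 (the firm proposes): the union can get 455 next round, worth 0.55 × 455 = 250.25 now. The firm offers 250.25 and keeps 480 − 250.25 = 229.75.
Round 2 (the union proposes): the firm can get 229.75 next round, worth 0.97 × 229.75 = 222.8575 now; the union offers that and keeps 257.1425.
Round 1 (the firm proposes): the union can get 257.1425 next round, worth 0.55 × 257.1425 = 141.428375 now; the firm offers that and keeps 338.571625.

141.43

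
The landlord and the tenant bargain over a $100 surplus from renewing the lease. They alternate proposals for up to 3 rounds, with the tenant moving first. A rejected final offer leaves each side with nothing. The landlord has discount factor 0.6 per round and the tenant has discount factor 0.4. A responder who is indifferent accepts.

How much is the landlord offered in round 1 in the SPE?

36

Round 3 (the tenant proposes): the landlord will accept anything ≥ 0, so the tenant offers 0 and keeps 100.
Round 2 (the landlord proposes): the tenant can get 100 next round, worth 0.4 × 100 = 40 now, so the landlord offers 40, keeping 60.
Round 1 (the tenant proposes): the landlord can get 60 next round, worth 0.6 × 60 = 36 now, so the tenant offers 36, keeping 64.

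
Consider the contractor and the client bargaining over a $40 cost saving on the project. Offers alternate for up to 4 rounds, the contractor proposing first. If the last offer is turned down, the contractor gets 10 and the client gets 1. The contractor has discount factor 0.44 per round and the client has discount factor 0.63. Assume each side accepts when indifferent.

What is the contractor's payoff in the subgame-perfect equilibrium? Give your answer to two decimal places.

20.65

Round 4 (the client proposes): the contractor gets 10 if talks fail, so the client offers 10 and keeps 30.
Round 3 (the contractor proposes): the client can get 30 next round, worth 0.63 × 30 = 18.9 now; the contractor offers that and keeps 21.1.
Round 2 (the client proposes): the contractor can get 21.1 next round, worth 0.44 × 21.1 = 9.284 now; the client offers that and keeps 30.716.
Round 1 (the contractor proposes): the client can get 30.716 next round, worth 0.63 × 30.716 = 19.35108 now, so the contractor offers 19.35108, keeping 20.64892.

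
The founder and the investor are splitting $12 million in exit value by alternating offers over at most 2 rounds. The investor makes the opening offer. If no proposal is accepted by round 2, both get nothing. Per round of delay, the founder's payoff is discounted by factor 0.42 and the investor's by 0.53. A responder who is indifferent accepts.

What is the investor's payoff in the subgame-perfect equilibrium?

By backward induction:
Round 2 (the founder proposes): the investor will accept anything ≥ 0, so the founder offers 0 and keeps 12.
Round 1 (the investor proposes): the founder can get 12 next round, worth 0.42 × 12 = 5.04 now; the investor offers that and keeps 6.96.

6.96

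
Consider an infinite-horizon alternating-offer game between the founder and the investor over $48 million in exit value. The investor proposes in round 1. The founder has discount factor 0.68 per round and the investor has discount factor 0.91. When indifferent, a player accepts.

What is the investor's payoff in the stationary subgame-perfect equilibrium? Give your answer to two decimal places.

40.29

When the investor proposes, the founder accepts any offer worth at least 0.68 times what the founder would get by proposing next round; and vice versa.
This gives x = 48 − 0.68y and y = 48 − 0.91x, where x and y are each side's share when it proposes.
Hence (1 − 0.68·0.91)x = 48(1 − 0.68), i.e. 0.3812·x = 15.36.
x ≈ 40.2938; the founder's share is 48 − x ≈ 7.7062.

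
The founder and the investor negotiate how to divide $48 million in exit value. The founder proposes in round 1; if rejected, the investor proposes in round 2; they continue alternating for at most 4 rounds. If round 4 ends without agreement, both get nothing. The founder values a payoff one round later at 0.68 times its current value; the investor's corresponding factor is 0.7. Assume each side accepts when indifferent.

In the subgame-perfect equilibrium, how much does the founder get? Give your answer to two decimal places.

21.25

Work backward from the last round.
Round 4 (the investor proposes): rejection yields 0 for the founder; the investor offers 0 and keeps 48.
Round 3 (the founder proposes): the investor can get 48 next round, worth 0.7 × 48 = 33.6 now; the founder offers that and keeps 14.4.
Round 2 (the investor proposes): the founder can get 14.4 next round, worth 0.68 × 14.4 = 9.792 now. The investor offers 9.792 and keeps 48 − 9.792 = 38.208.
Round 1 (the founder proposes): the investor can get 38.208 next round, worth 0.7 × 38.208 = 26.7456 now. The founder offers 26.7456 and keeps 48 − 26.7456 = 21.2544.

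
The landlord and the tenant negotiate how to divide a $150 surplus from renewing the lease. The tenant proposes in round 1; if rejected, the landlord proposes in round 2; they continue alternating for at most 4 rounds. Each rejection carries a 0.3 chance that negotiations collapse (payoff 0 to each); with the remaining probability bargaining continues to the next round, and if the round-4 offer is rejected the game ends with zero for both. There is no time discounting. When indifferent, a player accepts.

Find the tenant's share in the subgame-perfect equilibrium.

By backward induction:
Round 4 (the landlord proposes): the tenant will accept anything ≥ 0, so the landlord offers 0 and keeps 150.
Round 3 (the tenant proposes): rejecting gives the landlord an expected 0.7 × 150 = 105. The tenant offers 105 and keeps 150 − 105 = 45.
Round 2 (the landlord proposes): rejecting gives the tenant an expected 0.7 × 45 = 31.5; the landlord offers that and keeps 118.5.
Round 1 (the tenant proposes): rejecting gives the landlord an expected 0.7 × 118.5 = 82.95. The tenant offers 82.95 and keeps 150 − 82.95 = 67.05.

67.05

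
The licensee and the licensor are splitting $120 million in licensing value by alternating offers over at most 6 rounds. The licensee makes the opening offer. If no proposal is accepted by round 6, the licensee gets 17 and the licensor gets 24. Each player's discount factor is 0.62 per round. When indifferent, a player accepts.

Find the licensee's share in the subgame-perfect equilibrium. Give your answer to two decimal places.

71.42

Round 6 (the licensor proposes): the licensee gets 17 if talks fail, so the licensor offers 17 and keeps 103.
Round 5 (the licensee proposes): the licensor can get 103 next round, worth 0.62 × 103 = 63.86 now, so the licensee offers 63.86, keeping 56.14.
Round 4 (the licensor proposes): the licensee can get 56.14 next round, worth 0.62 × 56.14 = 34.8068 now, so the licensor offers 34.8068, keeping 85.1932.
Round 3 (the licensee proposes): the licensor can get 85.1932 next round, worth 0.62 × 85.1932 = 52.819784 now. The licensee offers 52.819784 and keeps 120 − 52.819784 = 67.180216.
Round 2 (the licensor proposes): the licensee can get 67.180216 next round, worth 0.62 × 67.180216 = 41.65173392 now, so the licensor offers 41.65173392, keeping 78.34826608.
Round 1 (the licensee proposes): the licensor can get 78.34826608 next round, worth 0.62 × 78.34826608 = 48.5759249696 now. The licensee offers 48.5759249696 and keeps 120 − 48.5759249696 = 71.4240750304.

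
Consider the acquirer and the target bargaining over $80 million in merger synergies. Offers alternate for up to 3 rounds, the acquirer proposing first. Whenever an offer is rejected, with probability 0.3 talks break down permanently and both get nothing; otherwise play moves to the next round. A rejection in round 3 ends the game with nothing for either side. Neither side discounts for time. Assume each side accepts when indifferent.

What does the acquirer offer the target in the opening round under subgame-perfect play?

16.8

Round 3 (the acquirer proposes): rejection yields 0 for the target; the acquirer offers 0 and keeps 80.
Round 2 (the target proposes): rejecting gives the acquirer an expected 0.7 × 80 = 56. The target offers 56 and keeps 80 − 56 = 24.
Round 1 (the acquirer proposes): rejecting gives the target an expected 0.7 × 24 = 16.8, so the acquirer offers 16.8, keeping 63.2.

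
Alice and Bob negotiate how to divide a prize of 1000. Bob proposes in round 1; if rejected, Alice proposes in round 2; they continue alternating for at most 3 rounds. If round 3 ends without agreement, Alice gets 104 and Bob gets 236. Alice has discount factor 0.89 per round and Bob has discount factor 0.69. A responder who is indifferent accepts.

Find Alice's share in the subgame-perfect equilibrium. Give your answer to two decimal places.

339.77

Work backward from the last round.
Round 3 (Bob proposes): Alice gets 104 if talks fail, so Bob offers 104 and keeps 896.
Round 2 (Alice proposes): Bob can get 896 next round, worth 0.69 × 896 = 618.24 now; Alice offers that and keeps 381.76.
Round 1 (Bob proposes): Alice can get 381.76 next round, worth 0.89 × 381.76 = 339.7664 now, so Bob offers 339.7664, keeping 660.2336.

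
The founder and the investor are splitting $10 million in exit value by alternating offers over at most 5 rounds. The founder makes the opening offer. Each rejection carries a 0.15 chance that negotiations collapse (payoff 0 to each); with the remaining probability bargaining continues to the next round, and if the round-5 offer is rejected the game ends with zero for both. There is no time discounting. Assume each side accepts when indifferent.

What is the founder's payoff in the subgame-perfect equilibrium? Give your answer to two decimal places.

Round 5 (the founder proposes): the investor will accept anything ≥ 0, so the founder offers 0 and keeps 10.
Round 4 (the investor proposes): rejecting gives the founder an expected 0.85 × 10 = 8.5, so the investor offers 8.5, keeping 1.5.
Round 3 (the founder proposes): rejecting gives the investor an expected 0.85 × 1.5 = 1.275, so the founder offers 1.275, keeping 8.725.
Round 2 (the investor proposes): rejecting gives the founder an expected 0.85 × 8.725 = 7.41625. The investor offers 7.41625 and keeps 10 − 7.41625 = 2.58375.
Round 1 (the founder proposes): rejecting gives the investor an expected 0.85 × 2.58375 = 2.1961875. The founder offers 2.1961875 and keeps 10 − 2.1961875 = 7.8038125.

7.80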